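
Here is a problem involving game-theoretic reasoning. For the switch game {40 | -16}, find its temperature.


The game is {40 | -16}, a switch {a | b} with numbers a > b.
Cooling {a | b} by t gives {a - t | b + t}, which stops being hot when a - t = b + t, i.e. at t = (a - b)/2. So the temperature of a switch is (a - b)/2.
Temperature = (Left option - Right option) / 2
= (40 - (-16)) / 2
= 56 / 2
= 28

28


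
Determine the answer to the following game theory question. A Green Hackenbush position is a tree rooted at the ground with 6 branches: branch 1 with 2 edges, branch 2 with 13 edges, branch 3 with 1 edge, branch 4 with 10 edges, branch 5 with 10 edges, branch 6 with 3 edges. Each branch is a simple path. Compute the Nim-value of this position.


The tree has 6 branches from the ground vertex.
In Green Hackenbush, the Nim-value of a simple path of length k is k.
Branch 1: length 2, Nim-value = 2
Branch 2: length 13, Nim-value = 13
Branch 3: length 1, Nim-value = 1
Branch 4: length 10, Nim-value = 10
Branch 5: length 10, Nim-value = 10
Branch 6: length 3, Nim-value = 3
Total Nim-value = XOR of all branch values:
0 XOR 2 = 2
2 XOR 13 = 15
15 XOR 1 = 14
14 XOR 10 = 4
4 XOR 10 = 14
14 XOR 3 = 13
Nim-value of the tree = 13

13


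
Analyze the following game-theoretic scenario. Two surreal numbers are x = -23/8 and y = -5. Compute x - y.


x = -23/8, y = -5
Converting to common denominator: 8
x = -23/8, y = -40/8
x - y = -23/8 - -5 = 17/8

17/8


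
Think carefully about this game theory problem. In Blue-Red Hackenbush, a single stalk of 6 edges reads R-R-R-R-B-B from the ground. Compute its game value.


Edges (from ground): R-R-R-R-B-B
By Berlekamp's sign-expansion rule, a Blue-Red Hackenbush stalk has the value of the surreal number whose sign sequence is the edge sequence with B -> + and R -> -.
Sign sequence: ----++
Trace the sign expansion in the surreal number tree, starting from 0:
Edge 1: R (sign -) -> bounds (-inf, 0), value = -1
Edge 2: R (sign -) -> bounds (-inf, -1), value = -2
Edge 3: R (sign -) -> bounds (-inf, -2), value = -3
Edge 4: R (sign -) -> bounds (-inf, -3), value = -4
Edge 5: B (sign +) -> bounds (-4, -3), value = -7/2
Edge 6: B (sign +) -> bounds (-7/2, -3), value = -13/4
Game value = -13/4

-13/4


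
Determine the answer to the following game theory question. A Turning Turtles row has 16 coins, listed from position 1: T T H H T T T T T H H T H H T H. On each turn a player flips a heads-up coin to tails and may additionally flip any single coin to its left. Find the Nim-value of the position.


Coins: T T H H T T T T T H H T H H T H
Key fact: a single head at position k behaves exactly like a Nim heap of size k (turning it to T and optionally flipping a coin at j < k corresponds to moving the heap from k to j, or to 0), and heads combine as a disjunctive sum (two heads at the same place would cancel, matching j XOR j = 0). So the Nim-value is the XOR of the 1-indexed positions of the heads.
Face-up positions (1-indexed): [3, 4, 10, 11, 13, 14, 16]
XOR 0 with 3: 0 XOR 3 = 3
XOR 3 with 4: 3 XOR 4 = 7
XOR 7 with 10: 7 XOR 10 = 13
XOR 13 with 11: 13 XOR 11 = 6
XOR 6 with 13: 6 XOR 13 = 11
XOR 11 with 14: 11 XOR 14 = 5
XOR 5 with 16: 5 XOR 16 = 21
Nim-value = 21

21


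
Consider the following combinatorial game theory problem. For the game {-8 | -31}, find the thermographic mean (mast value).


Game = {-8 | -31}, a switch {a | b} with numbers a > b.
Its thermograph has left wall a - t and right wall b + t, which meet at t = (a - b)/2, where both equal (a + b)/2. So the mast (mean value) is at (a + b)/2.
Mean = (-8 + (-31))/2 = -39/2 = -39/2

-39/2


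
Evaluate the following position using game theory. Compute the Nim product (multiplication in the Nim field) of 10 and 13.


Nim multiplication is bilinear over XOR: (u XOR v) * w = (u*w) XOR (v*w).
So we split each operand into its bit components and XOR the pairwise Nim products.
10 = 2 + 8 (as XOR of powers of 2).
13 = 1 + 4 + 8 (as XOR of powers of 2).
Using the standard Nim-product table on single bits:
  2*2 = 3,   2*4 = 8,   2*8 = 12,
  4*4 = 6,   4*8 = 11,  8*8 = 13,
and  1*x = x (identity), k*l = l*k (commutative).
Pairwise Nim products:
  2 * 1 = 2
  2 * 4 = 8
  2 * 8 = 12
  8 * 1 = 8
  8 * 4 = 11
  8 * 8 = 13
XOR them: 2 XOR 8 XOR 12 XOR 8 XOR 11 XOR 13 = 8.
Result: 10 * 13 = 8 (in Nim).

8


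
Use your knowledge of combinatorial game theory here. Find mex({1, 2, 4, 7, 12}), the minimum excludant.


Set = {1, 2, 4, 7, 12}
0 is NOT in the set. This is the mex.
mex = 0

0


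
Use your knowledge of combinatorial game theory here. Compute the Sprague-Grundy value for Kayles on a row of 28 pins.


Kayles: a move removes 1 or 2 adjacent pins from a contiguous row.
Removing pins from a row of k leaves two independent rows (a, b) with a + b = k - 1 (one pin) or a + b = k - 2 (two pins); an end removal gives a = 0.
By Sprague-Grundy, G(k) = mex{ G(a) XOR G(b) } over all these splits. G(0) = 0.
G(1): splits (0,0):0^0=0 -> mex({0}) = 1
G(2): splits (0,1):0^1=1 (0,0):0^0=0 -> mex({0, 1}) = 2
G(3): splits (0,2):0^2=2 (1,1):1^1=0 (0,1):0^1=1 -> mex({0, 1, 2}) = 3
G(4): splits (0,3):0^3=3 (1,2):1^2=3 (0,2):0^2=2 (1,1):1^1=0 -> mex({0, 2, 3}) = 1
G(5): splits (0,4):0^1=1 (1,3):1^3=2 (2,2):2^2=0 (0,3):0^3=3 (1,2):1^2=3 -> mex({0, 1, 2, 3}) = 4
G(6) = mex({0, 1, 2, 4}) = 3
G(7) = mex({0, 1, 3, 4, 5}) = 2
G(8) = mex({0, 2, 3, 5, 6}) = 1
G(9) = mex({0, 1, 2, 3, 6, 7}) = 4
G(10) = mex({0, 1, 3, 4, 5, 7}) = 2
G(11) = mex({0, 1, 2, 3, 4, 5}) = 6
G(12) = mex({0, 1, 2, 3, 5, 6, 7}) = 4
G(13) = mex({0, 2, 3, 4, 6, 7}) = 1
G(14) = mex({0, 1, 4, 5, 6, 7}) = 2
G(15) = mex({0, 1, 2, 3, 4, 5, 6}) = 7
G(16) = mex({0, 2, 3, 5, 6, 7}) = 1
G(17) = mex({0, 1, 2, 3, 5, 6, 7}) = 4
G(18) = mex({0, 1, 2, 4, 5, 6}) = 3
G(19) = mex({0, 1, 3, 4, 5, 7}) = 2
G(20) = mex({0, 2, 3, 4, 5, 6, 7}) = 1
G(21) = mex({0, 1, 2, 3, 5, 6, 7}) = 4
G(22) = mex({0, 1, 2, 3, 4, 5, 7}) = 6
G(23) = mex({0, 1, 2, 3, 4, 5, 6}) = 7
G(24) = mex({0, 1, 2, 3, 5, 6, 7}) = 4
G(25) = mex({0, 2, 3, 4, 6, 7}) = 1
G(26) = mex({0, 1, 3, 4, 5, 6, 7}) = 2
G(27) = mex({0, 1, 2, 3, 4, 5, 6, 7}) = 8
G(28) = mex({0, 1, 2, 3, 4, 6, 7, 8}) = 5
Therefore G(28) = 5.

5


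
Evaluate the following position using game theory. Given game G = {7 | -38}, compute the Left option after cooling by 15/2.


Original game: {7 | -38} (a switch {a | b} with a > b).
Cooling by t (for t below the temperature (a - b)/2 = 45/2) taxes each move by t: {a | b} cooled by t is {a - t | b + t}.
Cooling amount: t = 15/2
Cooled Left option: 7 - 15/2 = -1/2
Cooled Right option: -38 + 15/2 = -61/2
Cooled game: {-1/2 | -61/2}
Left option = -1/2

-1/2


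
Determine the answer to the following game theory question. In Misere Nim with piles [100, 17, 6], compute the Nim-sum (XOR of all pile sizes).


We need the XOR (exclusive or) of all pile sizes.
After XOR-ing pile 1 (size 100): 0 XOR 100 = 100
After XOR-ing pile 2 (size 17): 100 XOR 17 = 117
After XOR-ing pile 3 (size 6): 117 XOR 6 = 115
The Nim-value of this position is 115.

115


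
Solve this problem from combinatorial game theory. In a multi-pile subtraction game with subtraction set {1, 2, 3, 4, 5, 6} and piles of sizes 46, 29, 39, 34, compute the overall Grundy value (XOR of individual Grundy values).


Subtraction set: {1, 2, 3, 4, 5, 6}
For this subtraction set, G(n) = n mod 7 (period = max + 1 = 7).
Pile 1 (size 46): G(46) = 46 mod 7 = 4
Pile 2 (size 29): G(29) = 29 mod 7 = 1
Pile 3 (size 39): G(39) = 39 mod 7 = 4
Pile 4 (size 34): G(34) = 34 mod 7 = 6
Total Grundy value = XOR of all: 4 XOR 1 XOR 4 XOR 6 = 7

7


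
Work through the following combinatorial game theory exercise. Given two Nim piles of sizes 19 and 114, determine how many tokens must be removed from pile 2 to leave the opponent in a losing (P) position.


Piles: 19 and 114
Current XOR: 19 XOR 114 = 97 (non-zero, so this is an N-position).
To make the XOR zero, we need to find a move that balances the piles.
For pile 2 (size 114): target = 114 XOR 97 = 19
We reduce pile 2 from 114 to 19.
Tokens removed: 114 - 19 = 95
Verification: 19 XOR 19 = 0

95


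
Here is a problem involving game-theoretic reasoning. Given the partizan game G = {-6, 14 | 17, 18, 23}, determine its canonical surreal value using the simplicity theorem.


Left options: {-6, 14}, max = 14
Right options: {17, 18, 23}, min = 17
All options are numbers and max(Left) < min(Right), so by the simplicity theorem the value is the simplest (earliest-born) number strictly between 14 and 17.
Integers 15 through 16 all lie strictly between 14 and 17.
Among integers, the simplest (lowest birthday = smallest |n|; 0 is born on day 0, +-n on day n) is 15.
No non-integer in the interval can be simpler: if x is a non-integer in the interval, then floor(x) or ceil(x) also lies in the interval (the interval contains an integer), and both are proper prefixes of x's sign expansion, i.e. born earlier. So the game value is 15.
Game value = 15

15


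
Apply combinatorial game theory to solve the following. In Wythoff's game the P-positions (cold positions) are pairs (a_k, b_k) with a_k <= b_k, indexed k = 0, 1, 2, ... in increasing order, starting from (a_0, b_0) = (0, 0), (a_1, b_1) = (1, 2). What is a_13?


By Wythoff's theorem, a_k = floor(k * phi) and b_k = floor(k * phi^2) = a_k + k, where phi = (1 + sqrt(5))/2 is the golden ratio.
phi = (1 + sqrt(5))/2 = 1.618034
k = 13
k * phi = 13 * 1.618034 = 21.034442
a_13 = floor(k * phi) = 21

21


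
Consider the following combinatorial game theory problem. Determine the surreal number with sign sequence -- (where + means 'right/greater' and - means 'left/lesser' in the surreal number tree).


Sign expansion: --
Rule: track bounds (lo, hi), initially (-inf, +inf). On '+', the current value becomes lo and we move to the simplest number in (value, hi): value + 1 if hi = +inf, otherwise the midpoint (value + hi)/2. On '-', the current value becomes hi and we move to value - 1 if lo = -inf, otherwise the midpoint (lo + value)/2.
Start at 0.
Step 1: sign = -, move left. Bounds: (-inf, 0). Value = -1
Step 2: sign = -, move left. Bounds: (-inf, -1). Value = -2
The surreal number with sign expansion -- is -2.

-2


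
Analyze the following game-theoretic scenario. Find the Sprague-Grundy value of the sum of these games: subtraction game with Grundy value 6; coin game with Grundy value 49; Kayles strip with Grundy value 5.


By the Sprague-Grundy theorem, the Grundy value of a sum of games is the XOR of individual Grundy values.
subtraction game: Grundy value = 6. Running XOR: 0 XOR 6 = 6
coin game: Grundy value = 49. Running XOR: 6 XOR 49 = 55
Kayles strip: Grundy value = 5. Running XOR: 55 XOR 5 = 50
The combined Grundy value is 50.

50


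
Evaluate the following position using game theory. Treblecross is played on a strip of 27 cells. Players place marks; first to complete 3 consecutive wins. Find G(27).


Treblecross: place X on empty cells; 3-in-a-row wins.
Playing within two cells of an existing X lets the opponent win at once, so sensible play treats the cells i-2..i+2 around each X as dead. The player left with no safe cell loses, so this is a normal-play take-away game on strips of safe cells.
Placing X at cell i (0-indexed) of a strip of k safe cells leaves independent strips of sizes max(0, i-2) and max(0, k-i-3). Hence G(k) = mex{ G(max(0,i-2)) XOR G(max(0,k-i-3)) : 0 <= i < k }, with G(0) = 0.
G(1): splits (0,0):0^0=0 -> mex({0}) = 1
G(2): splits (0,0):0^0=0 -> mex({0}) = 1
G(3): splits (0,0):0^0=0 -> mex({0}) = 1
G(4): splits (0,1):0^1=1 (0,0):0^0=0 -> mex({0, 1}) = 2
G(5): splits (0,2):0^1=1 (0,1):0^1=1 (0,0):0^0=0 -> mex({0, 1}) = 2
G(6) = mex({1}) = 0
G(7) = mex({0, 1, 2}) = 3
G(8) = mex({0, 1, 2}) = 3
G(9) = mex({0, 2}) = 1
G(10) = mex({0, 2, 3}) = 1
G(11) = mex({0, 3}) = 1
G(12) = mex({1, 3}) = 0
G(13) = mex({0, 1, 2, 3}) = 4
G(14) = mex({0, 1, 2}) = 3
G(15) = mex({0, 1, 2}) = 3
G(16) = mex({0, 1, 2, 4}) = 3
G(17) = mex({0, 1, 3, 4}) = 2
G(18) = mex({0, 1, 3, 4}) = 2
G(19) = mex({0, 1, 3, 5}) = 2
G(20) = mex({0, 1, 2, 3, 5}) = 4
G(21) = mex({0, 1, 2, 3, 5}) = 4
G(22) = mex({1, 2, 6}) = 0
G(23) = mex({0, 1, 2, 3, 4, 6}) = 5
G(24) = mex({0, 1, 2, 3, 4}) = 5
G(25) = mex({0, 1, 3, 4, 7}) = 2
G(26) = mex({0, 1, 3, 4, 5, 7}) = 2
G(27) = mex({0, 1, 3, 5}) = 2
Therefore G(27) = 2.

2


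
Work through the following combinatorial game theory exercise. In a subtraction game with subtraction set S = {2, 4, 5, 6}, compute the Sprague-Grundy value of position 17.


The subtraction set is S = {2, 4, 5, 6}.
G(k) = mex{ G(k - s) : s in S, s <= k }. We compute iteratively: G(0) = 0.
G(1) = mex({}) = 0
G(2) = mex({0}) = 1
G(3) = mex({0}) = 1
G(4) = mex({0, 1}) = 2
G(5) = mex({0, 1}) = 2
G(6) = mex({0, 1, 2}) = 3
G(7) = mex({0, 1, 2}) = 3
G(8) = mex({1, 2, 3}) = 0
G(9) = mex({1, 2, 3}) = 0
G(10) = mex({0, 2, 3}) = 1
G(11) = mex({0, 2, 3}) = 1
G(12) = mex({0, 1, 3}) = 2
G(13) = mex({0, 1, 3}) = 2
Observe that G(8)..G(13) = 0, 0, 1, 1, 2, 2 repeats G(0)..G(5) = 0, 0, 1, 1, 2, 2.
For k >= max(S) = 6, G(k) is determined by the previous 6 values G(k-6)..G(k-1); a window of 6 consecutive values has recurred shifted by 8, so by induction G(k + 8) = G(k) for all k >= 0: the sequence is periodic from the start with period 8.
One period: G(0..7) = 0, 0, 1, 1, 2, 2, 3, 3.
17 mod 8 = 1, so G(17) = G(1) = 0.

0


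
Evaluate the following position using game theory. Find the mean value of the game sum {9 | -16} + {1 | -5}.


G1 = {9 | -16}, G2 = {1 | -5}
Each is a switch {a | b} with numbers a > b; its mean value is (a + b)/2, and mean value is additive over game sums: m(G1 + G2) = m(G1) + m(G2).
Mean of G1 = (9 + (-16))/2 = -7/2 = -7/2
Mean of G2 = (1 + (-5))/2 = -4/2 = -2
Mean of G1 + G2 = -7/2 + -2 = -11/2

-11/2


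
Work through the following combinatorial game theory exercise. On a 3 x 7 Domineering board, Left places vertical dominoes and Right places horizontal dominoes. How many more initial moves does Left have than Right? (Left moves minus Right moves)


Board is 3 x 7 (rows x cols).
Left (vertical) placements: (rows-1) * cols = 2 * 7 = 14
Right (horizontal) placements: rows * (cols-1) = 3 * 6 = 18
Advantage = Left - Right = 14 - 18 = -4

-4


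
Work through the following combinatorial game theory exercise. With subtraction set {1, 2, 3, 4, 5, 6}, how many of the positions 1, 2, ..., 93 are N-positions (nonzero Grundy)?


Subtraction set S = {1, 2, 3, 4, 5, 6}, so G(n) = n mod 7.
G(n) = 0 when n is a multiple of 7.
Multiples of 7 in [1, 93]: 13
N-positions (nonzero Grundy) = 93 - 13 = 80

80


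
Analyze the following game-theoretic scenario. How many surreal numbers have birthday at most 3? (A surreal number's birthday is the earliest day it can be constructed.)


Day 0: {|} = 0 is born. Count = 1.
Day n: the number of surreal numbers born by day n is 2^(n+1) - 1.
By day 0: 2^1 - 1 = 1
By day 1: 2^2 - 1 = 3
By day 2: 2^3 - 1 = 7
By day 3: 2^4 - 1 = 15
By day 3: 15 surreal numbers.

15


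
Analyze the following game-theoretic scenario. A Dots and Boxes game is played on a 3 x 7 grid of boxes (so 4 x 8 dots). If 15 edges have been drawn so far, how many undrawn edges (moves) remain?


Grid: 3 x 7 boxes, i.e. 4 rows and 8 columns of dots.
Horizontal edges: (rows + 1) * cols = 4 * 7 = 28
Vertical edges: rows * (cols + 1) = 3 * 8 = 24
Total edges: 28 + 24 = 52
Edges drawn: 15
Remaining: 52 - 15 = 37

37


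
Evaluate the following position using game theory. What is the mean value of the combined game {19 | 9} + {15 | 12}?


G1 = {19 | 9}, G2 = {15 | 12}
Each is a switch {a | b} with numbers a > b; its mean value is (a + b)/2, and mean value is additive over game sums: m(G1 + G2) = m(G1) + m(G2).
Mean of G1 = (19 + (9))/2 = 28/2 = 14
Mean of G2 = (15 + (12))/2 = 27/2 = 27/2
Mean of G1 + G2 = 14 + 27/2 = 55/2

55/2


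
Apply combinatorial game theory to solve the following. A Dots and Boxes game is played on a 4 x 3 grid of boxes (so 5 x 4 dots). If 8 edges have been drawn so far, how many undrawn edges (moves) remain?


Grid: 4 x 3 boxes, i.e. 5 rows and 4 columns of dots.
Horizontal edges: (rows + 1) * cols = 5 * 3 = 15
Vertical edges: rows * (cols + 1) = 4 * 4 = 16
Total edges: 15 + 16 = 31
Edges drawn: 8
Remaining: 31 - 8 = 23

23


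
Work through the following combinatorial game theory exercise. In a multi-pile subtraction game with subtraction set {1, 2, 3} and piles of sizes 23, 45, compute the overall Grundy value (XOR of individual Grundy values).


Subtraction set: {1, 2, 3}
For this subtraction set, G(n) = n mod 4 (period = max + 1 = 4).
Pile 1 (size 23): G(23) = 23 mod 4 = 3
Pile 2 (size 45): G(45) = 45 mod 4 = 1
Total Grundy value = XOR of all: 3 XOR 1 = 2

2


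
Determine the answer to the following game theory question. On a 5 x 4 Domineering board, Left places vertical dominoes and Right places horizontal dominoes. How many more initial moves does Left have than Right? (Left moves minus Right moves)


Board is 5 x 4 (rows x cols).
Left (vertical) placements: (rows-1) * cols = 4 * 4 = 16
Right (horizontal) placements: rows * (cols-1) = 5 * 3 = 15
Advantage = Left - Right = 16 - 15 = 1

1


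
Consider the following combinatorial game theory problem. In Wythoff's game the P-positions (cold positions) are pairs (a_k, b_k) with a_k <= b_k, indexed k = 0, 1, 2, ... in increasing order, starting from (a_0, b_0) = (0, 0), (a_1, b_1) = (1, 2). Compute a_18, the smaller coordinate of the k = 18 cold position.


By Wythoff's theorem, a_k = floor(k * phi) and b_k = floor(k * phi^2) = a_k + k, where phi = (1 + sqrt(5))/2 is the golden ratio.
phi = (1 + sqrt(5))/2 = 1.618034
k = 18
k * phi = 18 * 1.618034 = 29.124612
a_18 = floor(k * phi) = 29

29


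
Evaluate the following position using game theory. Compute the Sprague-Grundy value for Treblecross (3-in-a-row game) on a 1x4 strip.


Treblecross: place X on empty cells; 3-in-a-row wins.
Playing within two cells of an existing X lets the opponent win at once, so sensible play treats the cells i-2..i+2 around each X as dead. The player left with no safe cell loses, so this is a normal-play take-away game on strips of safe cells.
Placing X at cell i (0-indexed) of a strip of k safe cells leaves independent strips of sizes max(0, i-2) and max(0, k-i-3). Hence G(k) = mex{ G(max(0,i-2)) XOR G(max(0,k-i-3)) : 0 <= i < k }, with G(0) = 0.
G(1): splits (0,0):0^0=0 -> mex({0}) = 1
G(2): splits (0,0):0^0=0 -> mex({0}) = 1
G(3): splits (0,0):0^0=0 -> mex({0}) = 1
G(4): splits (0,1):0^1=1 (0,0):0^0=0 -> mex({0, 1}) = 2
Therefore G(4) = 2.

2


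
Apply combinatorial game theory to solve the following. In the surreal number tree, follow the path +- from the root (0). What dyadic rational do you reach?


Sign expansion: +-
Rule: track bounds (lo, hi), initially (-inf, +inf). On '+', the current value becomes lo and we move to the simplest number in (value, hi): value + 1 if hi = +inf, otherwise the midpoint (value + hi)/2. On '-', the current value becomes hi and we move to value - 1 if lo = -inf, otherwise the midpoint (lo + value)/2.
Start at 0.
Step 1: sign = +, move right. Bounds: (0, +inf). Value = 1
Step 2: sign = -, move left. Bounds: (0, 1). Value = 1/2
The surreal number with sign expansion +- is 1/2.

1/2


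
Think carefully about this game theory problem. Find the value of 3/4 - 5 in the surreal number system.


x = 3/4, y = 5
Converting to common denominator: 4
x = 3/4, y = 20/4
x - y = 3/4 - 5 = -17/4

-17/4


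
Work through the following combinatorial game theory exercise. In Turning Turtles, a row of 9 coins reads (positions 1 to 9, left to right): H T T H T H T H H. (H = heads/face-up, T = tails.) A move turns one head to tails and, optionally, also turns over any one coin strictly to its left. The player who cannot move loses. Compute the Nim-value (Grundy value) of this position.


Coins: H T T H T H T H H
Key fact: a single head at position k behaves exactly like a Nim heap of size k (turning it to T and optionally flipping a coin at j < k corresponds to moving the heap from k to j, or to 0), and heads combine as a disjunctive sum (two heads at the same place would cancel, matching j XOR j = 0). So the Nim-value is the XOR of the 1-indexed positions of the heads.
Face-up positions (1-indexed): [1, 4, 6, 8, 9]
XOR 0 with 1: 0 XOR 1 = 1
XOR 1 with 4: 1 XOR 4 = 5
XOR 5 with 6: 5 XOR 6 = 3
XOR 3 with 8: 3 XOR 8 = 11
XOR 11 with 9: 11 XOR 9 = 2
Nim-value = 2

2


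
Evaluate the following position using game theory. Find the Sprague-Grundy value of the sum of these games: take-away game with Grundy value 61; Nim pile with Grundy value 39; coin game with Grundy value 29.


By the Sprague-Grundy theorem, the Grundy value of a sum of games is the XOR of individual Grundy values.
take-away game: Grundy value = 61. Running XOR: 0 XOR 61 = 61
Nim pile: Grundy value = 39. Running XOR: 61 XOR 39 = 26
coin game: Grundy value = 29. Running XOR: 26 XOR 29 = 7
The combined Grundy value is 7.

7


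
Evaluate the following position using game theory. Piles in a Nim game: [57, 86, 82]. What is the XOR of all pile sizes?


We need the XOR (exclusive or) of all pile sizes.
After XOR-ing pile 1 (size 57): 0 XOR 57 = 57
After XOR-ing pile 2 (size 86): 57 XOR 86 = 111
After XOR-ing pile 3 (size 82): 111 XOR 82 = 61
The Nim-value of this position is 61.

61


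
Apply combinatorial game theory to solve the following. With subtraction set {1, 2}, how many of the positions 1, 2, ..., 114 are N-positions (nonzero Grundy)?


Subtraction set S = {1, 2}, so G(n) = n mod 3.
G(n) = 0 when n is a multiple of 3.
Multiples of 3 in [1, 114]: 38
N-positions (nonzero Grundy) = 114 - 38 = 76

76


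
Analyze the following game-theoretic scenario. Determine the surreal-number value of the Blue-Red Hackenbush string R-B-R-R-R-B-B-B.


Edges (from ground): R-B-R-R-R-B-B-B
By Berlekamp's sign-expansion rule, a Blue-Red Hackenbush stalk has the value of the surreal number whose sign sequence is the edge sequence with B -> + and R -> -.
Sign sequence: -+---+++
Trace the sign expansion in the surreal number tree, starting from 0:
Edge 1: R (sign -) -> bounds (-inf, 0), value = -1
Edge 2: B (sign +) -> bounds (-1, 0), value = -1/2
Edge 3: R (sign -) -> bounds (-1, -1/2), value = -3/4
Edge 4: R (sign -) -> bounds (-1, -3/4), value = -7/8
Edge 5: R (sign -) -> bounds (-1, -7/8), value = -15/16
Edge 6: B (sign +) -> bounds (-15/16, -7/8), value = -29/32
Edge 7: B (sign +) -> bounds (-29/32, -7/8), value = -57/64
Edge 8: B (sign +) -> bounds (-57/64, -7/8), value = -113/128
Game value = -113/128

-113/128


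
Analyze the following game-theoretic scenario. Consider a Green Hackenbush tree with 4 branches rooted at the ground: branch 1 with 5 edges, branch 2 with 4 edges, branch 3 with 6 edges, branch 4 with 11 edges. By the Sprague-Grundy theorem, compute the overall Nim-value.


The tree has 4 branches from the ground vertex.
In Green Hackenbush, the Nim-value of a simple path of length k is k.
Branch 1: length 5, Nim-value = 5
Branch 2: length 4, Nim-value = 4
Branch 3: length 6, Nim-value = 6
Branch 4: length 11, Nim-value = 11
Total Nim-value = XOR of all branch values:
0 XOR 5 = 5
5 XOR 4 = 1
1 XOR 6 = 7
7 XOR 11 = 12
Nim-value of the tree = 12

12


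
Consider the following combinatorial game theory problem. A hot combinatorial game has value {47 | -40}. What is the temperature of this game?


The game is {47 | -40}, a switch {a | b} with numbers a > b.
Cooling {a | b} by t gives {a - t | b + t}, which stops being hot when a - t = b + t, i.e. at t = (a - b)/2. So the temperature of a switch is (a - b)/2.
Temperature = (Left option - Right option) / 2
= (47 - (-40)) / 2
= 87 / 2
= 87/2

87/2


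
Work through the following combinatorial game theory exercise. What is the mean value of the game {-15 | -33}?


Game = {-15 | -33}, a switch {a | b} with numbers a > b.
Its thermograph has left wall a - t and right wall b + t, which meet at t = (a - b)/2, where both equal (a + b)/2. So the mast (mean value) is at (a + b)/2.
Mean = (-15 + (-33))/2 = -48/2 = -24

-24


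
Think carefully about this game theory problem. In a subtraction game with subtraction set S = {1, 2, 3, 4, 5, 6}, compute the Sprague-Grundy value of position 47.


The subtraction set is S = {1, 2, 3, 4, 5, 6}.
G(k) = mex{ G(k - s) : s in S, s <= k }. We compute iteratively: G(0) = 0.
G(1) = mex({0}) = 1
G(2) = mex({0, 1}) = 2
G(3) = mex({0, 1, 2}) = 3
G(4) = mex({0, 1, 2, 3}) = 4
G(5) = mex({0, 1, 2, 3, 4}) = 5
G(6) = mex({0, 1, 2, 3, 4, 5}) = 6
G(7) = mex({1, 2, 3, 4, 5, 6}) = 0
G(8) = mex({0, 2, 3, 4, 5, 6}) = 1
G(9) = mex({0, 1, 3, 4, 5, 6}) = 2
G(10) = mex({0, 1, 2, 4, 5, 6}) = 3
G(11) = mex({0, 1, 2, 3, 5, 6}) = 4
G(12) = mex({0, 1, 2, 3, 4, 6}) = 5
Observe that G(7)..G(12) = 0, 1, 2, 3, 4, 5 repeats G(0)..G(5) = 0, 1, 2, 3, 4, 5.
For k >= max(S) = 6, G(k) is determined by the previous 6 values G(k-6)..G(k-1); a window of 6 consecutive values has recurred shifted by 7, so by induction G(k + 7) = G(k) for all k >= 0: the sequence is periodic from the start with period 7.
One period: G(0..6) = 0, 1, 2, 3, 4, 5, 6.
47 mod 7 = 5, so G(47) = G(5) = 5.

5


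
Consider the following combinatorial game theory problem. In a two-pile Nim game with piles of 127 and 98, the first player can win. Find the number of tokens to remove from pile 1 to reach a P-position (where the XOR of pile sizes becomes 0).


Piles: 127 and 98
Current XOR: 127 XOR 98 = 29 (non-zero, so this is an N-position).
To make the XOR zero, we need to find a move that balances the piles.
For pile 1 (size 127): target = 127 XOR 29 = 98
We reduce pile 1 from 127 to 98.
Tokens removed: 127 - 98 = 29
Verification: 98 XOR 98 = 0

29


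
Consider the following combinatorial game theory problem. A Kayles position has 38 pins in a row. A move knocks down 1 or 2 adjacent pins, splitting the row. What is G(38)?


Kayles: a move removes 1 or 2 adjacent pins from a contiguous row.
Removing pins from a row of k leaves two independent rows (a, b) with a + b = k - 1 (one pin) or a + b = k - 2 (two pins); an end removal gives a = 0.
By Sprague-Grundy, G(k) = mex{ G(a) XOR G(b) } over all these splits. G(0) = 0.
G(1): splits (0,0):0^0=0 -> mex({0}) = 1
G(2): splits (0,1):0^1=1 (0,0):0^0=0 -> mex({0, 1}) = 2
G(3): splits (0,2):0^2=2 (1,1):1^1=0 (0,1):0^1=1 -> mex({0, 1, 2}) = 3
G(4): splits (0,3):0^3=3 (1,2):1^2=3 (0,2):0^2=2 (1,1):1^1=0 -> mex({0, 2, 3}) = 1
G(5): splits (0,4):0^1=1 (1,3):1^3=2 (2,2):2^2=0 (0,3):0^3=3 (1,2):1^2=3 -> mex({0, 1, 2, 3}) = 4
G(6) = mex({0, 1, 2, 4}) = 3
G(7) = mex({0, 1, 3, 4, 5}) = 2
G(8) = mex({0, 2, 3, 5, 6}) = 1
G(9) = mex({0, 1, 2, 3, 6, 7}) = 4
G(10) = mex({0, 1, 3, 4, 5, 7}) = 2
G(11) = mex({0, 1, 2, 3, 4, 5}) = 6
G(12) = mex({0, 1, 2, 3, 5, 6, 7}) = 4
G(13) = mex({0, 2, 3, 4, 6, 7}) = 1
G(14) = mex({0, 1, 4, 5, 6, 7}) = 2
G(15) = mex({0, 1, 2, 3, 4, 5, 6}) = 7
G(16) = mex({0, 2, 3, 5, 6, 7}) = 1
G(17) = mex({0, 1, 2, 3, 5, 6, 7}) = 4
G(18) = mex({0, 1, 2, 4, 5, 6}) = 3
G(19) = mex({0, 1, 3, 4, 5, 7}) = 2
G(20) = mex({0, 2, 3, 4, 5, 6, 7}) = 1
G(21) = mex({0, 1, 2, 3, 5, 6, 7}) = 4
G(22) = mex({0, 1, 2, 3, 4, 5, 7}) = 6
G(23) = mex({0, 1, 2, 3, 4, 5, 6}) = 7
G(24) = mex({0, 1, 2, 3, 5, 6, 7}) = 4
G(25) = mex({0, 2, 3, 4, 6, 7}) = 1
G(26) = mex({0, 1, 3, 4, 5, 6, 7}) = 2
G(27) = mex({0, 1, 2, 3, 4, 5, 6, 7}) = 8
G(28) = mex({0, 1, 2, 3, 4, 6, 7, 8}) = 5
G(29) = mex({0, 1, 2, 3, 5, 6, 7, 8, 9}) = 4
G(30) = mex({0, 1, 2, 3, 4, 5, 6, 9, 10}) = 7
G(31) = mex({0, 1, 3, 4, 5, 7, 10, 11}) = 2
G(32) = mex({0, 2, 3, 4, 5, 6, 7, 9, 11}) = 1
G(33) = mex({0, 1, 2, 3, 4, 5, 6, 7, 9, 12}) = 8
G(34) = mex({0, 1, 2, 3, 4, 5, 7, 8, 11, 12}) = 6
G(35) = mex({0, 1, 2, 3, 4, 5, 6, 8, 9, 10, 11}) = 7
G(36) = mex({0, 1, 2, 3, 5, 6, 7, 9, 10}) = 4
G(37) = mex({0, 2, 3, 4, 6, 7, 9, 10, 11, 12}) = 1
G(38) = mex({0, 1, 3, 4, 5, 6, 7, 9, 10, 11, 12}) = 2
Therefore G(38) = 2.

2


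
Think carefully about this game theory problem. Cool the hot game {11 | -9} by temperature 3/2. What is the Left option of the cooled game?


Original game: {11 | -9} (a switch {a | b} with a > b).
Cooling by t (for t below the temperature (a - b)/2 = 10) taxes each move by t: {a | b} cooled by t is {a - t | b + t}.
Cooling amount: t = 3/2
Cooled Left option: 11 - 3/2 = 19/2
Cooled Right option: -9 + 3/2 = -15/2
Cooled game: {19/2 | -15/2}
Left option = 19/2

19/2


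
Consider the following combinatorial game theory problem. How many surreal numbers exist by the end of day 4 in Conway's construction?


Day 0: {|} = 0 is born. Count = 1.
Day n: the number of surreal numbers born by day n is 2^(n+1) - 1.
By day 0: 2^1 - 1 = 1
By day 1: 2^2 - 1 = 3
By day 2: 2^3 - 1 = 7
By day 3: 2^4 - 1 = 15
By day 4: 2^5 - 1 = 31
By day 4: 31 surreal numbers.

31


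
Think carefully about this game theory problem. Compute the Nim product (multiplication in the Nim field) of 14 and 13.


Nim multiplication is bilinear over XOR: (u XOR v) * w = (u*w) XOR (v*w).
So we split each operand into its bit components and XOR the pairwise Nim products.
14 = 2 + 4 + 8 (as XOR of powers of 2).
13 = 1 + 4 + 8 (as XOR of powers of 2).
Using the standard Nim-product table on single bits:
  2*2 = 3,   2*4 = 8,   2*8 = 12,
  4*4 = 6,   4*8 = 11,  8*8 = 13,
and  1*x = x (identity), k*l = l*k (commutative).
Pairwise Nim products:
  2 * 1 = 2
  2 * 4 = 8
  2 * 8 = 12
  4 * 1 = 4
  4 * 4 = 6
  4 * 8 = 11
  8 * 1 = 8
  8 * 4 = 11
  8 * 8 = 13
XOR them: 2 XOR 8 XOR 12 XOR 4 XOR 6 XOR 11 XOR 8 XOR 11 XOR 13 = 1.
Result: 14 * 13 = 1 (in Nim).

1


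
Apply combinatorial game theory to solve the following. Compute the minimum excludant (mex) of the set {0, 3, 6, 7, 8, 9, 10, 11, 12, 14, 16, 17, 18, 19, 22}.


Set = {0, 3, 6, 7, 8, 9, 10, 11, 12, 14, 16, 17, 18, 19, 22}
0 is in the set.
1 is NOT in the set. This is the mex.
mex = 1

1


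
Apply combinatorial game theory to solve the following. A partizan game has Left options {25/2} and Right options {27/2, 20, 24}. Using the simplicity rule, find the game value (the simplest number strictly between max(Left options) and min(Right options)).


Left options: {25/2}, max = 25/2
Right options: {27/2, 20, 24}, min = 27/2
All options are numbers and max(Left) < min(Right), so by the simplicity theorem the value is the simplest (earliest-born) number strictly between 25/2 and 27/2.
The only integer strictly between 25/2 and 27/2 is 13.
No non-integer in the interval can be simpler: if x is a non-integer in the interval, then floor(x) or ceil(x) also lies in the interval (the interval contains an integer), and both are proper prefixes of x's sign expansion, i.e. born earlier. So the game value is 13.
Game value = 13

13


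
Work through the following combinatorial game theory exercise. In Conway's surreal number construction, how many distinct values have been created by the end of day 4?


Day 0: {|} = 0 is born. Count = 1.
Day n: the number of surreal numbers born by day n is 2^(n+1) - 1.
By day 0: 2^1 - 1 = 1
By day 1: 2^2 - 1 = 3
By day 2: 2^3 - 1 = 7
By day 3: 2^4 - 1 = 15
By day 4: 2^5 - 1 = 31
By day 4: 31 surreal numbers.

31


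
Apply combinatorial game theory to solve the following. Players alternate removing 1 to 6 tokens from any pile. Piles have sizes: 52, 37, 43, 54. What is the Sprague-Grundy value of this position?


Subtraction set: {1, 2, 3, 4, 5, 6}
For this subtraction set, G(n) = n mod 7 (period = max + 1 = 7).
Pile 1 (size 52): G(52) = 52 mod 7 = 3
Pile 2 (size 37): G(37) = 37 mod 7 = 2
Pile 3 (size 43): G(43) = 43 mod 7 = 1
Pile 4 (size 54): G(54) = 54 mod 7 = 5
Total Grundy value = XOR of all: 3 XOR 2 XOR 1 XOR 5 = 5

5


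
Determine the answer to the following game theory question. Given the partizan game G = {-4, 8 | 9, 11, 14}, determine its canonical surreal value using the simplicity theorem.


Left options: {-4, 8}, max = 8
Right options: {9, 11, 14}, min = 9
All options are numbers and max(Left) < min(Right), so by the simplicity theorem the value is the simplest (earliest-born) number strictly between 8 and 9.
No integer lies strictly between 8 and 9, so the value is the dyadic rational m/2^k in the interval with the smallest k (then m odd); search k = 1, 2, ...:
Denominator 2: 17/2 lies strictly between 8 and 9 -- found.
The simplest number in the interval is 17/2.
Game value = 17/2

17/2


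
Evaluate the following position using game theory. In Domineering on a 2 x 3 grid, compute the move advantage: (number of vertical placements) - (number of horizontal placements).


Board is 2 x 3 (rows x cols).
Left (vertical) placements: (rows-1) * cols = 1 * 3 = 3
Right (horizontal) placements: rows * (cols-1) = 2 * 2 = 4
Advantage = Left - Right = 3 - 4 = -1

-1


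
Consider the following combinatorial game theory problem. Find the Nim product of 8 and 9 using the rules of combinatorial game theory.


Nim multiplication is bilinear over XOR: (u XOR v) * w = (u*w) XOR (v*w).
So we split each operand into its bit components and XOR the pairwise Nim products.
8 = 8 (as XOR of powers of 2).
9 = 1 + 8 (as XOR of powers of 2).
Using the standard Nim-product table on single bits:
  2*2 = 3,   2*4 = 8,   2*8 = 12,
  4*4 = 6,   4*8 = 11,  8*8 = 13,
and  1*x = x (identity), k*l = l*k (commutative).
Pairwise Nim products:
  8 * 1 = 8
  8 * 8 = 13
XOR them: 8 XOR 13 = 5.
Result: 8 * 9 = 5 (in Nim).

5


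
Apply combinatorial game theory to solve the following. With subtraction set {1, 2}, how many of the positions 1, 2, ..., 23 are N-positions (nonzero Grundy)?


Subtraction set S = {1, 2}, so G(n) = n mod 3.
G(n) = 0 when n is a multiple of 3.
Multiples of 3 in [1, 23]: 7
N-positions (nonzero Grundy) = 23 - 7 = 16

16


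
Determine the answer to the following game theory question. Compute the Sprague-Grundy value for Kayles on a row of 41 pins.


Kayles: a move removes 1 or 2 adjacent pins from a contiguous row.
Removing pins from a row of k leaves two independent rows (a, b) with a + b = k - 1 (one pin) or a + b = k - 2 (two pins); an end removal gives a = 0.
By Sprague-Grundy, G(k) = mex{ G(a) XOR G(b) } over all these splits. G(0) = 0.
G(1): splits (0,0):0^0=0 -> mex({0}) = 1
G(2): splits (0,1):0^1=1 (0,0):0^0=0 -> mex({0, 1}) = 2
G(3): splits (0,2):0^2=2 (1,1):1^1=0 (0,1):0^1=1 -> mex({0, 1, 2}) = 3
G(4): splits (0,3):0^3=3 (1,2):1^2=3 (0,2):0^2=2 (1,1):1^1=0 -> mex({0, 2, 3}) = 1
G(5): splits (0,4):0^1=1 (1,3):1^3=2 (2,2):2^2=0 (0,3):0^3=3 (1,2):1^2=3 -> mex({0, 1, 2, 3}) = 4
G(6) = mex({0, 1, 2, 4}) = 3
G(7) = mex({0, 1, 3, 4, 5}) = 2
G(8) = mex({0, 2, 3, 5, 6}) = 1
G(9) = mex({0, 1, 2, 3, 6, 7}) = 4
G(10) = mex({0, 1, 3, 4, 5, 7}) = 2
G(11) = mex({0, 1, 2, 3, 4, 5}) = 6
G(12) = mex({0, 1, 2, 3, 5, 6, 7}) = 4
G(13) = mex({0, 2, 3, 4, 6, 7}) = 1
G(14) = mex({0, 1, 4, 5, 6, 7}) = 2
G(15) = mex({0, 1, 2, 3, 4, 5, 6}) = 7
G(16) = mex({0, 2, 3, 5, 6, 7}) = 1
G(17) = mex({0, 1, 2, 3, 5, 6, 7}) = 4
G(18) = mex({0, 1, 2, 4, 5, 6}) = 3
G(19) = mex({0, 1, 3, 4, 5, 7}) = 2
G(20) = mex({0, 2, 3, 4, 5, 6, 7}) = 1
G(21) = mex({0, 1, 2, 3, 5, 6, 7}) = 4
G(22) = mex({0, 1, 2, 3, 4, 5, 7}) = 6
G(23) = mex({0, 1, 2, 3, 4, 5, 6}) = 7
G(24) = mex({0, 1, 2, 3, 5, 6, 7}) = 4
G(25) = mex({0, 2, 3, 4, 6, 7}) = 1
G(26) = mex({0, 1, 3, 4, 5, 6, 7}) = 2
G(27) = mex({0, 1, 2, 3, 4, 5, 6, 7}) = 8
G(28) = mex({0, 1, 2, 3, 4, 6, 7, 8}) = 5
G(29) = mex({0, 1, 2, 3, 5, 6, 7, 8, 9}) = 4
G(30) = mex({0, 1, 2, 3, 4, 5, 6, 9, 10}) = 7
G(31) = mex({0, 1, 3, 4, 5, 7, 10, 11}) = 2
G(32) = mex({0, 2, 3, 4, 5, 6, 7, 9, 11}) = 1
G(33) = mex({0, 1, 2, 3, 4, 5, 6, 7, 9, 12}) = 8
G(34) = mex({0, 1, 2, 3, 4, 5, 7, 8, 11, 12}) = 6
G(35) = mex({0, 1, 2, 3, 4, 5, 6, 8, 9, 10, 11}) = 7
G(36) = mex({0, 1, 2, 3, 5, 6, 7, 9, 10}) = 4
G(37) = mex({0, 2, 3, 4, 6, 7, 9, 10, 11, 12}) = 1
G(38) = mex({0, 1, 3, 4, 5, 6, 7, 9, 10, 11, 12}) = 2
G(39) = mex({0, 1, 2, 4, 5, 6, 7, 9, 10, 12, 14}) = 3
G(40) = mex({0, 2, 3, 4, 6, 7, 11, 12, 14}) = 1
G(41) = mex({0, 1, 2, 3, 5, 6, 7, 9, 10, 11, 12}) = 4
Therefore G(41) = 4.

4


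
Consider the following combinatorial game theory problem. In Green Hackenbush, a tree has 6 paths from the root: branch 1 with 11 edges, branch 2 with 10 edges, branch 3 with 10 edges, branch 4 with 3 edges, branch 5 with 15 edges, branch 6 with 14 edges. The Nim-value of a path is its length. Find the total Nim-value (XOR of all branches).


The tree has 6 branches from the ground vertex.
In Green Hackenbush, the Nim-value of a simple path of length k is k.
Branch 1: length 11, Nim-value = 11
Branch 2: length 10, Nim-value = 10
Branch 3: length 10, Nim-value = 10
Branch 4: length 3, Nim-value = 3
Branch 5: length 15, Nim-value = 15
Branch 6: length 14, Nim-value = 14
Total Nim-value = XOR of all branch values:
0 XOR 11 = 11
11 XOR 10 = 1
1 XOR 10 = 11
11 XOR 3 = 8
8 XOR 15 = 7
7 XOR 14 = 9
Nim-value of the tree = 9

9


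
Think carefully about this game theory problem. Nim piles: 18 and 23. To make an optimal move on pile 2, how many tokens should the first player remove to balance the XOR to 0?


Piles: 18 and 23
Current XOR: 18 XOR 23 = 5 (non-zero, so this is an N-position).
To make the XOR zero, we need to find a move that balances the piles.
For pile 2 (size 23): target = 23 XOR 5 = 18
We reduce pile 2 from 23 to 18.
Tokens removed: 23 - 18 = 5
Verification: 18 XOR 18 = 0

5


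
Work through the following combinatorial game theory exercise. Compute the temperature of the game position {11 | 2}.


The game is {11 | 2}, a switch {a | b} with numbers a > b.
Cooling {a | b} by t gives {a - t | b + t}, which stops being hot when a - t = b + t, i.e. at t = (a - b)/2. So the temperature of a switch is (a - b)/2.
Temperature = (Left option - Right option) / 2
= (11 - (2)) / 2
= 9 / 2
= 9/2

9/2


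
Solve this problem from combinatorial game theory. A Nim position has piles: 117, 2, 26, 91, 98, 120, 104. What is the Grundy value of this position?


We need the XOR (exclusive or) of all pile sizes.
After XOR-ing pile 1 (size 117): 0 XOR 117 = 117
After XOR-ing pile 2 (size 2): 117 XOR 2 = 119
After XOR-ing pile 3 (size 26): 119 XOR 26 = 109
After XOR-ing pile 4 (size 91): 109 XOR 91 = 54
After XOR-ing pile 5 (size 98): 54 XOR 98 = 84
After XOR-ing pile 6 (size 120): 84 XOR 120 = 44
After XOR-ing pile 7 (size 104): 44 XOR 104 = 68
The Nim-value of this position is 68.

68


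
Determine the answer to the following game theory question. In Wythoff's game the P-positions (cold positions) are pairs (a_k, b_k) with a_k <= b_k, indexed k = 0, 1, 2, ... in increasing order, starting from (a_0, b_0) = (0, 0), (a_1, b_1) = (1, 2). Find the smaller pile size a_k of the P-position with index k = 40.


By Wythoff's theorem, a_k = floor(k * phi) and b_k = floor(k * phi^2) = a_k + k, where phi = (1 + sqrt(5))/2 is the golden ratio.
phi = (1 + sqrt(5))/2 = 1.618034
k = 40
k * phi = 40 * 1.618034 = 64.721360
a_40 = floor(k * phi) = 64

64


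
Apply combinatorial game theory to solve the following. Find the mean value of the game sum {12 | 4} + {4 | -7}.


G1 = {12 | 4}, G2 = {4 | -7}
Each is a switch {a | b} with numbers a > b; its mean value is (a + b)/2, and mean value is additive over game sums: m(G1 + G2) = m(G1) + m(G2).
Mean of G1 = (12 + (4))/2 = 16/2 = 8
Mean of G2 = (4 + (-7))/2 = -3/2 = -3/2
Mean of G1 + G2 = 8 + -3/2 = 13/2

13/2


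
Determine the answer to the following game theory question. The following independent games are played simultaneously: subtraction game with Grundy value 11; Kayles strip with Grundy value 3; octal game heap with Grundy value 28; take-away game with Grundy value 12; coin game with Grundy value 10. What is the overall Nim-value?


By the Sprague-Grundy theorem, the Grundy value of a sum of games is the XOR of individual Grundy values.
subtraction game: Grundy value = 11. Running XOR: 0 XOR 11 = 11
Kayles strip: Grundy value = 3. Running XOR: 11 XOR 3 = 8
octal game heap: Grundy value = 28. Running XOR: 8 XOR 28 = 20
take-away game: Grundy value = 12. Running XOR: 20 XOR 12 = 24
coin game: Grundy value = 10. Running XOR: 24 XOR 10 = 18
The combined Grundy value is 18.

18


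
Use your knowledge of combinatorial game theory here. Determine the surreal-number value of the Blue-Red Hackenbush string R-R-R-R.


Edges (from ground): R-R-R-R
By Berlekamp's sign-expansion rule, a Blue-Red Hackenbush stalk has the value of the surreal number whose sign sequence is the edge sequence with B -> + and R -> -.
Sign sequence: ----
Trace the sign expansion in the surreal number tree, starting from 0:
Edge 1: R (sign -) -> bounds (-inf, 0), value = -1
Edge 2: R (sign -) -> bounds (-inf, -1), value = -2
Edge 3: R (sign -) -> bounds (-inf, -2), value = -3
Edge 4: R (sign -) -> bounds (-inf, -3), value = -4
Game value = -4

-4
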